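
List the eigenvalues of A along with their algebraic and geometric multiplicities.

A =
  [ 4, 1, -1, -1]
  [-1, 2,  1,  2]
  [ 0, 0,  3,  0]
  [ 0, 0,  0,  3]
λ = 3: alg = 4, geom = 2

Step 1 — factor the characteristic polynomial to read off the algebraic multiplicities:
  χ_A(x) = (x - 3)^4

Step 2 — compute geometric multiplicities via the rank-nullity identity g(λ) = n − rank(A − λI):
  rank(A − (3)·I) = 2, so dim ker(A − (3)·I) = n − 2 = 2

Summary:
  λ = 3: algebraic multiplicity = 4, geometric multiplicity = 2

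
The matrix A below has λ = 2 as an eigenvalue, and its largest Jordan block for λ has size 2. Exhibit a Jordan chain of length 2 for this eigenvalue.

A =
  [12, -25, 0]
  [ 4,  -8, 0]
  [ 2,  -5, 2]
A Jordan chain for λ = 2 of length 2:
v_1 = (10, 4, 2)ᵀ
v_2 = (1, 0, 0)ᵀ

Let N = A − (2)·I. We want v_2 with N^2 v_2 = 0 but N^1 v_2 ≠ 0; then v_{j-1} := N · v_j for j = 2, …, 2.

Pick v_2 = (1, 0, 0)ᵀ.
Then v_1 = N · v_2 = (10, 4, 2)ᵀ.

Sanity check: (A − (2)·I) v_1 = (0, 0, 0)ᵀ = 0. ✓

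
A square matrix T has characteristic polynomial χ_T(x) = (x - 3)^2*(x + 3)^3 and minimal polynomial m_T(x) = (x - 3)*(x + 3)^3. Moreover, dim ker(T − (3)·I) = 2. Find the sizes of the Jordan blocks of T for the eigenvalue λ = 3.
Block sizes for λ = 3: [1, 1]

Step 1 — from the characteristic polynomial, algebraic multiplicity of λ = 3 is 2. From dim ker(T − (3)·I) = 2, there are exactly 2 Jordan blocks for λ = 3.
Step 2 — from the minimal polynomial, the factor (x − 3) tells us the largest block for λ = 3 has size 1.
Step 3 — with total size 2, 2 blocks, and largest block 1, the block sizes (in nonincreasing order) are [1, 1].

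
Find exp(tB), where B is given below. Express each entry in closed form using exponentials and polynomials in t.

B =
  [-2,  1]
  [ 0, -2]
e^{tB} =
  [exp(-2*t), t*exp(-2*t)]
  [0, exp(-2*t)]

Strategy: write B = P · J · P⁻¹ where J is a Jordan canonical form, so e^{tB} = P · e^{tJ} · P⁻¹, and e^{tJ} can be computed block-by-block.

B has Jordan form
J =
  [-2,  1]
  [ 0, -2]
(up to reordering of blocks).

Per-block formulas:
  For a 2×2 Jordan block J_2(-2): exp(t · J_2(-2)) = e^(-2t)·(I + t·N), where N is the 2×2 nilpotent shift.

After assembling e^{tJ} and conjugating by P, we get:

e^{tB} =
  [exp(-2*t), t*exp(-2*t)]
  [0, exp(-2*t)]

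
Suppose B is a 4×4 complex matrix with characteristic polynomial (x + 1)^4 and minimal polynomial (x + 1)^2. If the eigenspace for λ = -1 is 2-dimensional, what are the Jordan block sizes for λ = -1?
Block sizes for λ = -1: [2, 2]

Step 1 — from the characteristic polynomial, algebraic multiplicity of λ = -1 is 4. From dim ker(B − (-1)·I) = 2, there are exactly 2 Jordan blocks for λ = -1.
Step 2 — from the minimal polynomial, the factor (x + 1)^2 tells us the largest block for λ = -1 has size 2.
Step 3 — with total size 4, 2 blocks, and largest block 2, the block sizes (in nonincreasing order) are [2, 2].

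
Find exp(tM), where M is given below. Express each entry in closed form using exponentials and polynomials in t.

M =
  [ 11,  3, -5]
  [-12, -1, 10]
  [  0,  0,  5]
e^{tM} =
  [6*t*exp(5*t) + exp(5*t), 3*t*exp(5*t), -5*t*exp(5*t)]
  [-12*t*exp(5*t), -6*t*exp(5*t) + exp(5*t), 10*t*exp(5*t)]
  [0, 0, exp(5*t)]

Strategy: write M = P · J · P⁻¹ where J is a Jordan canonical form, so e^{tM} = P · e^{tJ} · P⁻¹, and e^{tJ} can be computed block-by-block.

M has Jordan form
J =
  [5, 1, 0]
  [0, 5, 0]
  [0, 0, 5]
(up to reordering of blocks).

Per-block formulas:
  For a 1×1 block at λ = 5: exp(t · [5]) = [e^(5t)].
  For a 2×2 Jordan block J_2(5): exp(t · J_2(5)) = e^(5t)·(I + t·N), where N is the 2×2 nilpotent shift.

After assembling e^{tJ} and conjugating by P, we get:

e^{tM} =
  [6*t*exp(5*t) + exp(5*t), 3*t*exp(5*t), -5*t*exp(5*t)]
  [-12*t*exp(5*t), -6*t*exp(5*t) + exp(5*t), 10*t*exp(5*t)]
  [0, 0, exp(5*t)]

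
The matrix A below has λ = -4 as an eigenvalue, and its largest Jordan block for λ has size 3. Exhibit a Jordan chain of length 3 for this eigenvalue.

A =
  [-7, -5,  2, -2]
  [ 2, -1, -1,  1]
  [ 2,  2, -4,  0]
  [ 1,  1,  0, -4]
A Jordan chain for λ = -4 of length 3:
v_1 = (1, -1, -2, -1)ᵀ
v_2 = (-3, 2, 2, 1)ᵀ
v_3 = (1, 0, 0, 0)ᵀ

Let N = A − (-4)·I. We want v_3 with N^3 v_3 = 0 but N^2 v_3 ≠ 0; then v_{j-1} := N · v_j for j = 3, …, 2.

Pick v_3 = (1, 0, 0, 0)ᵀ.
Then v_2 = N · v_3 = (-3, 2, 2, 1)ᵀ.
Then v_1 = N · v_2 = (1, -1, -2, -1)ᵀ.

Sanity check: (A − (-4)·I) v_1 = (0, 0, 0, 0)ᵀ = 0. ✓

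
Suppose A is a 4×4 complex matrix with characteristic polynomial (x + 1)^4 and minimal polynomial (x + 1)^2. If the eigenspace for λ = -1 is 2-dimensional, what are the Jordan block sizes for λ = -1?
Block sizes for λ = -1: [2, 2]

Step 1 — from the characteristic polynomial, algebraic multiplicity of λ = -1 is 4. From dim ker(A − (-1)·I) = 2, there are exactly 2 Jordan blocks for λ = -1.
Step 2 — from the minimal polynomial, the factor (x + 1)^2 tells us the largest block for λ = -1 has size 2.
Step 3 — with total size 4, 2 blocks, and largest block 2, the block sizes (in nonincreasing order) are [2, 2].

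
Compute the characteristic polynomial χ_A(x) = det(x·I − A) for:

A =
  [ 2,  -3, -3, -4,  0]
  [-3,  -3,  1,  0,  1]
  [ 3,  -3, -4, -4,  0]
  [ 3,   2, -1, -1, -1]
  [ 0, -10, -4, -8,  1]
x^5 + 5*x^4 + 10*x^3 + 10*x^2 + 5*x + 1

Expanding det(x·I − A) (e.g. by cofactor expansion or by noting that A is similar to its Jordan form J, which has the same characteristic polynomial as A) gives
  χ_A(x) = x^5 + 5*x^4 + 10*x^3 + 10*x^2 + 5*x + 1
which factors as (x + 1)^5. The eigenvalues (with algebraic multiplicities) are λ = -1 with multiplicity 5.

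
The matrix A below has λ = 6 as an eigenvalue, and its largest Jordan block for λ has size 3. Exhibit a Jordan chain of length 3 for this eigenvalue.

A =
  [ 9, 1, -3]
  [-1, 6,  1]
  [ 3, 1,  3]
A Jordan chain for λ = 6 of length 3:
v_1 = (-1, 0, -1)ᵀ
v_2 = (3, -1, 3)ᵀ
v_3 = (1, 0, 0)ᵀ

Let N = A − (6)·I. We want v_3 with N^3 v_3 = 0 but N^2 v_3 ≠ 0; then v_{j-1} := N · v_j for j = 3, …, 2.

Pick v_3 = (1, 0, 0)ᵀ.
Then v_2 = N · v_3 = (3, -1, 3)ᵀ.
Then v_1 = N · v_2 = (-1, 0, -1)ᵀ.

Sanity check: (A − (6)·I) v_1 = (0, 0, 0)ᵀ = 0. ✓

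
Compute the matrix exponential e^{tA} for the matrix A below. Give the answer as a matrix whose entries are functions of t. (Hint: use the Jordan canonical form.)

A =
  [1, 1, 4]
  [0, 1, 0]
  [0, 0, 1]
e^{tA} =
  [exp(t), t*exp(t), 4*t*exp(t)]
  [0, exp(t), 0]
  [0, 0, exp(t)]

Strategy: write A = P · J · P⁻¹ where J is a Jordan canonical form, so e^{tA} = P · e^{tJ} · P⁻¹, and e^{tJ} can be computed block-by-block.

A has Jordan form
J =
  [1, 1, 0]
  [0, 1, 0]
  [0, 0, 1]
(up to reordering of blocks).

Per-block formulas:
  For a 1×1 block at λ = 1: exp(t · [1]) = [e^(1t)].
  For a 2×2 Jordan block J_2(1): exp(t · J_2(1)) = e^(1t)·(I + t·N), where N is the 2×2 nilpotent shift.

After assembling e^{tJ} and conjugating by P, we get:

e^{tA} =
  [exp(t), t*exp(t), 4*t*exp(t)]
  [0, exp(t), 0]
  [0, 0, exp(t)]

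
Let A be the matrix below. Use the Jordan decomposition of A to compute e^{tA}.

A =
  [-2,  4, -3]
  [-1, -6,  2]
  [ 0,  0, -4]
e^{tA} =
  [2*t*exp(-4*t) + exp(-4*t), 4*t*exp(-4*t), t^2*exp(-4*t) - 3*t*exp(-4*t)]
  [-t*exp(-4*t), -2*t*exp(-4*t) + exp(-4*t), -t^2*exp(-4*t)/2 + 2*t*exp(-4*t)]
  [0, 0, exp(-4*t)]

Strategy: write A = P · J · P⁻¹ where J is a Jordan canonical form, so e^{tA} = P · e^{tJ} · P⁻¹, and e^{tJ} can be computed block-by-block.

A has Jordan form
J =
  [-4,  1,  0]
  [ 0, -4,  1]
  [ 0,  0, -4]
(up to reordering of blocks).

Per-block formulas:
  For a 3×3 Jordan block J_3(-4): exp(t · J_3(-4)) = e^(-4t)·(I + t·N + (t^2/2)·N^2), where N is the 3×3 nilpotent shift.

After assembling e^{tJ} and conjugating by P, we get:

e^{tA} =
  [2*t*exp(-4*t) + exp(-4*t), 4*t*exp(-4*t), t^2*exp(-4*t) - 3*t*exp(-4*t)]
  [-t*exp(-4*t), -2*t*exp(-4*t) + exp(-4*t), -t^2*exp(-4*t)/2 + 2*t*exp(-4*t)]
  [0, 0, exp(-4*t)]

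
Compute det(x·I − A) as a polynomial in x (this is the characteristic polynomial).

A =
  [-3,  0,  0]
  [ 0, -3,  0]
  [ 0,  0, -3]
x^3 + 9*x^2 + 27*x + 27

Expanding det(x·I − A) (e.g. by cofactor expansion or by noting that A is similar to its Jordan form J, which has the same characteristic polynomial as A) gives
  χ_A(x) = x^3 + 9*x^2 + 27*x + 27
which factors as (x + 3)^3. The eigenvalues (with algebraic multiplicities) are λ = -3 with multiplicity 3.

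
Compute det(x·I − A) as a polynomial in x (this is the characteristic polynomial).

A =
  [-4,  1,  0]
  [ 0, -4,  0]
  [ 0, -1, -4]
x^3 + 12*x^2 + 48*x + 64

Expanding det(x·I − A) (e.g. by cofactor expansion or by noting that A is similar to its Jordan form J, which has the same characteristic polynomial as A) gives
  χ_A(x) = x^3 + 12*x^2 + 48*x + 64
which factors as (x + 4)^3. The eigenvalues (with algebraic multiplicities) are λ = -4 with multiplicity 3.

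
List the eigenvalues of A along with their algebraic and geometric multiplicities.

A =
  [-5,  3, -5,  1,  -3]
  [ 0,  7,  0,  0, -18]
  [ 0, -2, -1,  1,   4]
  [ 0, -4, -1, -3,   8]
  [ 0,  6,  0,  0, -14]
λ = -5: alg = 2, geom = 1; λ = -2: alg = 3, geom = 2

Step 1 — factor the characteristic polynomial to read off the algebraic multiplicities:
  χ_A(x) = (x + 2)^3*(x + 5)^2

Step 2 — compute geometric multiplicities via the rank-nullity identity g(λ) = n − rank(A − λI):
  rank(A − (-5)·I) = 4, so dim ker(A − (-5)·I) = n − 4 = 1
  rank(A − (-2)·I) = 3, so dim ker(A − (-2)·I) = n − 3 = 2

Summary:
  λ = -5: algebraic multiplicity = 2, geometric multiplicity = 1
  λ = -2: algebraic multiplicity = 3, geometric multiplicity = 2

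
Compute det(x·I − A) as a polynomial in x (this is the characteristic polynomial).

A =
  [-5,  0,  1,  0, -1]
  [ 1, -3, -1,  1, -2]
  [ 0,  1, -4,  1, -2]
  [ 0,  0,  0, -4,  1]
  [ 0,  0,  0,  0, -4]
x^5 + 20*x^4 + 160*x^3 + 640*x^2 + 1280*x + 1024

Expanding det(x·I − A) (e.g. by cofactor expansion or by noting that A is similar to its Jordan form J, which has the same characteristic polynomial as A) gives
  χ_A(x) = x^5 + 20*x^4 + 160*x^3 + 640*x^2 + 1280*x + 1024
which factors as (x + 4)^5. The eigenvalues (with algebraic multiplicities) are λ = -4 with multiplicity 5.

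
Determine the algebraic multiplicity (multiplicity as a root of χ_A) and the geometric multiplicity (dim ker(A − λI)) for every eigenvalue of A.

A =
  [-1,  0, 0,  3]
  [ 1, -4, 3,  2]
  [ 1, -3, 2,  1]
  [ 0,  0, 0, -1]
λ = -1: alg = 4, geom = 2

Step 1 — factor the characteristic polynomial to read off the algebraic multiplicities:
  χ_A(x) = (x + 1)^4

Step 2 — compute geometric multiplicities via the rank-nullity identity g(λ) = n − rank(A − λI):
  rank(A − (-1)·I) = 2, so dim ker(A − (-1)·I) = n − 2 = 2

Summary:
  λ = -1: algebraic multiplicity = 4, geometric multiplicity = 2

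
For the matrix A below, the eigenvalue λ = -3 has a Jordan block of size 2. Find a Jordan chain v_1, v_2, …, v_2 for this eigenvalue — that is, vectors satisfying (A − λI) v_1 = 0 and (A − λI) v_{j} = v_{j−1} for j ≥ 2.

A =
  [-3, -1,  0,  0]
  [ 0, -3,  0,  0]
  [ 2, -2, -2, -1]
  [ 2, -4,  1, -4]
A Jordan chain for λ = -3 of length 2:
v_1 = (0, 0, 2, 2)ᵀ
v_2 = (1, 0, 0, 0)ᵀ

Let N = A − (-3)·I. We want v_2 with N^2 v_2 = 0 but N^1 v_2 ≠ 0; then v_{j-1} := N · v_j for j = 2, …, 2.

Pick v_2 = (1, 0, 0, 0)ᵀ.
Then v_1 = N · v_2 = (0, 0, 2, 2)ᵀ.

Sanity check: (A − (-3)·I) v_1 = (0, 0, 0, 0)ᵀ = 0. ✓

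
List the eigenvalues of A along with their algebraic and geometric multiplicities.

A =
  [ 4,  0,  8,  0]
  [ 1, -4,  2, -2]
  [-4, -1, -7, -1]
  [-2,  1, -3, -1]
λ = -2: alg = 4, geom = 2

Step 1 — factor the characteristic polynomial to read off the algebraic multiplicities:
  χ_A(x) = (x + 2)^4

Step 2 — compute geometric multiplicities via the rank-nullity identity g(λ) = n − rank(A − λI):
  rank(A − (-2)·I) = 2, so dim ker(A − (-2)·I) = n − 2 = 2

Summary:
  λ = -2: algebraic multiplicity = 4, geometric multiplicity = 2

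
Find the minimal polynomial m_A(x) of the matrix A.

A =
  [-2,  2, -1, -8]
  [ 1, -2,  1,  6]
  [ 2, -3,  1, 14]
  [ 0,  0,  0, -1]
x^3 + 3*x^2 + 3*x + 1

The characteristic polynomial is χ_A(x) = (x + 1)^4, so the eigenvalues are known. The minimal polynomial is
  m_A(x) = Π_λ (x − λ)^{k_λ}
where k_λ is the size of the *largest* Jordan block for λ (equivalently, the smallest k with (A − λI)^k v = 0 for every generalised eigenvector v of λ).

  λ = -1: largest Jordan block has size 3, contributing (x + 1)^3

So m_A(x) = (x + 1)^3 = x^3 + 3*x^2 + 3*x + 1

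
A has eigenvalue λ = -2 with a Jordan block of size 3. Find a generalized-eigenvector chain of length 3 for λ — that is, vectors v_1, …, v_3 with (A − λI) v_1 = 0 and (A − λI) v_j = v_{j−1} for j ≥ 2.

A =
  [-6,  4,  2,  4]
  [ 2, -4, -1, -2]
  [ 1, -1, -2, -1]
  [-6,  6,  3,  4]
A Jordan chain for λ = -2 of length 3:
v_1 = (2, -1, 0, 3)ᵀ
v_2 = (-4, 2, 1, -6)ᵀ
v_3 = (1, 0, 0, 0)ᵀ

Let N = A − (-2)·I. We want v_3 with N^3 v_3 = 0 but N^2 v_3 ≠ 0; then v_{j-1} := N · v_j for j = 3, …, 2.

Pick v_3 = (1, 0, 0, 0)ᵀ.
Then v_2 = N · v_3 = (-4, 2, 1, -6)ᵀ.
Then v_1 = N · v_2 = (2, -1, 0, 3)ᵀ.

Sanity check: (A − (-2)·I) v_1 = (0, 0, 0, 0)ᵀ = 0. ✓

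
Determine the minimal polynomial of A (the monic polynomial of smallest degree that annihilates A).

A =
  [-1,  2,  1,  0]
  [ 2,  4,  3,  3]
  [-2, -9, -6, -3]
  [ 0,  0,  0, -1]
x^3 + 3*x^2 + 3*x + 1

The characteristic polynomial is χ_A(x) = (x + 1)^4, so the eigenvalues are known. The minimal polynomial is
  m_A(x) = Π_λ (x − λ)^{k_λ}
where k_λ is the size of the *largest* Jordan block for λ (equivalently, the smallest k with (A − λI)^k v = 0 for every generalised eigenvector v of λ).

  λ = -1: largest Jordan block has size 3, contributing (x + 1)^3

So m_A(x) = (x + 1)^3 = x^3 + 3*x^2 + 3*x + 1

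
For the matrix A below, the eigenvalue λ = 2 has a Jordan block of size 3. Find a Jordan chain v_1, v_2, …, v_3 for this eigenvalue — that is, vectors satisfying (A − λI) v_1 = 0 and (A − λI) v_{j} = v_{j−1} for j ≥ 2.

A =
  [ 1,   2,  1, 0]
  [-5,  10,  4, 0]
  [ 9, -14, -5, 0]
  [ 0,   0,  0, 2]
A Jordan chain for λ = 2 of length 3:
v_1 = (0, 1, -2, 0)ᵀ
v_2 = (-1, -5, 9, 0)ᵀ
v_3 = (1, 0, 0, 0)ᵀ

Let N = A − (2)·I. We want v_3 with N^3 v_3 = 0 but N^2 v_3 ≠ 0; then v_{j-1} := N · v_j for j = 3, …, 2.

Pick v_3 = (1, 0, 0, 0)ᵀ.
Then v_2 = N · v_3 = (-1, -5, 9, 0)ᵀ.
Then v_1 = N · v_2 = (0, 1, -2, 0)ᵀ.

Sanity check: (A − (2)·I) v_1 = (0, 0, 0, 0)ᵀ = 0. ✓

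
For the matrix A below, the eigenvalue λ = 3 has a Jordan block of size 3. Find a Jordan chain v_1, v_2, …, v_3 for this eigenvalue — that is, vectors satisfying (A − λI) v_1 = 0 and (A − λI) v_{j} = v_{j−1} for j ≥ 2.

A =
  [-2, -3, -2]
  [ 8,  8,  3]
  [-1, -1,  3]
A Jordan chain for λ = 3 of length 3:
v_1 = (3, -3, -3)ᵀ
v_2 = (-5, 8, -1)ᵀ
v_3 = (1, 0, 0)ᵀ

Let N = A − (3)·I. We want v_3 with N^3 v_3 = 0 but N^2 v_3 ≠ 0; then v_{j-1} := N · v_j for j = 3, …, 2.

Pick v_3 = (1, 0, 0)ᵀ.
Then v_2 = N · v_3 = (-5, 8, -1)ᵀ.
Then v_1 = N · v_2 = (3, -3, -3)ᵀ.

Sanity check: (A − (3)·I) v_1 = (0, 0, 0)ᵀ = 0. ✓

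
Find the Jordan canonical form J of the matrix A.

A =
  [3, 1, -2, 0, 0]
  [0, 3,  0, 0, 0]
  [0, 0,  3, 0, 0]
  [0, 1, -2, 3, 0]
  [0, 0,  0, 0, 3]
J_2(3) ⊕ J_1(3) ⊕ J_1(3) ⊕ J_1(3)

The characteristic polynomial is
  det(x·I − A) = x^5 - 15*x^4 + 90*x^3 - 270*x^2 + 405*x - 243 = (x - 3)^5

Eigenvalues and multiplicities (the geometric multiplicity of λ is n − rank(A − λI), which equals the number of Jordan blocks for λ):
  λ = 3: algebraic multiplicity = 5, geometric multiplicity = 4

Determining the block sizes for each eigenvalue:
  λ = 3: 4 blocks summing to 5 forces exactly one block of size 2 and the rest size 1 → block sizes [2, 1, 1, 1]

Assembling the blocks gives a Jordan form
J =
  [3, 1, 0, 0, 0]
  [0, 3, 0, 0, 0]
  [0, 0, 3, 0, 0]
  [0, 0, 0, 3, 0]
  [0, 0, 0, 0, 3]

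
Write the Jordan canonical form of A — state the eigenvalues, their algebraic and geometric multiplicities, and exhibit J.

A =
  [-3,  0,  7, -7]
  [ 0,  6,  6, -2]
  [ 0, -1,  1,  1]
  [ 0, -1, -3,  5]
J_1(-3) ⊕ J_2(4) ⊕ J_1(4)

The characteristic polynomial is
  det(x·I − A) = x^4 - 9*x^3 + 12*x^2 + 80*x - 192 = (x - 4)^3*(x + 3)

Eigenvalues and multiplicities (the geometric multiplicity of λ is n − rank(A − λI), which equals the number of Jordan blocks for λ):
  λ = -3: algebraic multiplicity = 1, geometric multiplicity = 1
  λ = 4: algebraic multiplicity = 3, geometric multiplicity = 2

Determining the block sizes for each eigenvalue:
  λ = -3: one block (gm = 1), so the single block has size am = 1 → block sizes [1]
  λ = 4: 2 blocks summing to 3 forces exactly one block of size 2 and the rest size 1 → block sizes [2, 1]

Assembling the blocks gives a Jordan form
J =
  [-3, 0, 0, 0]
  [ 0, 4, 1, 0]
  [ 0, 0, 4, 0]
  [ 0, 0, 0, 4]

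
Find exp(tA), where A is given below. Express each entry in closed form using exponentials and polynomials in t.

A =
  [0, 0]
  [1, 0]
e^{tA} =
  [1, 0]
  [t, 1]

Strategy: write A = P · J · P⁻¹ where J is a Jordan canonical form, so e^{tA} = P · e^{tJ} · P⁻¹, and e^{tJ} can be computed block-by-block.

A has Jordan form
J =
  [0, 1]
  [0, 0]
(up to reordering of blocks).

Per-block formulas:
  For a 2×2 Jordan block J_2(0): exp(t · J_2(0)) = e^(0t)·(I + t·N), where N is the 2×2 nilpotent shift.

After assembling e^{tJ} and conjugating by P, we get:

e^{tA} =
  [1, 0]
  [t, 1]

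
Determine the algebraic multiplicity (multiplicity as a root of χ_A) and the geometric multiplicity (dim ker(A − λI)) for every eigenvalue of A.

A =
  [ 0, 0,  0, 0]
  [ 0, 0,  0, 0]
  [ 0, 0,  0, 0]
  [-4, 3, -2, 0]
λ = 0: alg = 4, geom = 3

Step 1 — factor the characteristic polynomial to read off the algebraic multiplicities:
  χ_A(x) = x^4

Step 2 — compute geometric multiplicities via the rank-nullity identity g(λ) = n − rank(A − λI):
  rank(A − (0)·I) = 1, so dim ker(A − (0)·I) = n − 1 = 3

Summary:
  λ = 0: algebraic multiplicity = 4, geometric multiplicity = 3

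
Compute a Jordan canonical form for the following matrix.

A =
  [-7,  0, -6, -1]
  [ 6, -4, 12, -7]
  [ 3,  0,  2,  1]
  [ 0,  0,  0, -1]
J_1(-4) ⊕ J_1(-4) ⊕ J_2(-1)

The characteristic polynomial is
  det(x·I − A) = x^4 + 10*x^3 + 33*x^2 + 40*x + 16 = (x + 1)^2*(x + 4)^2

Eigenvalues and multiplicities (the geometric multiplicity of λ is n − rank(A − λI), which equals the number of Jordan blocks for λ):
  λ = -4: algebraic multiplicity = 2, geometric multiplicity = 2
  λ = -1: algebraic multiplicity = 2, geometric multiplicity = 1

Determining the block sizes for each eigenvalue:
  λ = -4: gm = am = 2, so every block has size 1 → block sizes [1, 1]
  λ = -1: one block (gm = 1), so the single block has size am = 2 → block sizes [2]

Assembling the blocks gives a Jordan form
J =
  [-4,  0,  0,  0]
  [ 0, -4,  0,  0]
  [ 0,  0, -1,  1]
  [ 0,  0,  0, -1]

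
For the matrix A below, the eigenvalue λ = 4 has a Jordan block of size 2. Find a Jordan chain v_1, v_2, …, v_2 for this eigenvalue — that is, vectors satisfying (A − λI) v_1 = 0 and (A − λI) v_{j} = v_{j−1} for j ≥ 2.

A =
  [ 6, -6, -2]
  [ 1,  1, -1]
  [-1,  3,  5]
A Jordan chain for λ = 4 of length 2:
v_1 = (2, 1, -1)ᵀ
v_2 = (1, 0, 0)ᵀ

Let N = A − (4)·I. We want v_2 with N^2 v_2 = 0 but N^1 v_2 ≠ 0; then v_{j-1} := N · v_j for j = 2, …, 2.

Pick v_2 = (1, 0, 0)ᵀ.
Then v_1 = N · v_2 = (2, 1, -1)ᵀ.

Sanity check: (A − (4)·I) v_1 = (0, 0, 0)ᵀ = 0. ✓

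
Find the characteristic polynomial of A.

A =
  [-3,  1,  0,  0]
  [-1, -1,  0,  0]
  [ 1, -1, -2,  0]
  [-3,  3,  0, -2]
x^4 + 8*x^3 + 24*x^2 + 32*x + 16

Expanding det(x·I − A) (e.g. by cofactor expansion or by noting that A is similar to its Jordan form J, which has the same characteristic polynomial as A) gives
  χ_A(x) = x^4 + 8*x^3 + 24*x^2 + 32*x + 16
which factors as (x + 2)^4. The eigenvalues (with algebraic multiplicities) are λ = -2 with multiplicity 4.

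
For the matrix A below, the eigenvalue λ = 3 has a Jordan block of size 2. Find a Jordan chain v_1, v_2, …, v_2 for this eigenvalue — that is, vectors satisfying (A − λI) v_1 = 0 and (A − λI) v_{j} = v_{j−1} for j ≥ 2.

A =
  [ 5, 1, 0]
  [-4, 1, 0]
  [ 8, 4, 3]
A Jordan chain for λ = 3 of length 2:
v_1 = (2, -4, 8)ᵀ
v_2 = (1, 0, 0)ᵀ

Let N = A − (3)·I. We want v_2 with N^2 v_2 = 0 but N^1 v_2 ≠ 0; then v_{j-1} := N · v_j for j = 2, …, 2.

Pick v_2 = (1, 0, 0)ᵀ.
Then v_1 = N · v_2 = (2, -4, 8)ᵀ.

Sanity check: (A − (3)·I) v_1 = (0, 0, 0)ᵀ = 0. ✓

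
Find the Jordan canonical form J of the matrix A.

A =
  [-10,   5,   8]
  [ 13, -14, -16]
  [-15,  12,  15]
J_3(-3)

The characteristic polynomial is
  det(x·I − A) = x^3 + 9*x^2 + 27*x + 27 = (x + 3)^3

Eigenvalues and multiplicities (the geometric multiplicity of λ is n − rank(A − λI), which equals the number of Jordan blocks for λ):
  λ = -3: algebraic multiplicity = 3, geometric multiplicity = 1

Determining the block sizes for each eigenvalue:
  λ = -3: one block (gm = 1), so the single block has size am = 3 → block sizes [3]

Assembling the blocks gives a Jordan form
J =
  [-3,  1,  0]
  [ 0, -3,  1]
  [ 0,  0, -3]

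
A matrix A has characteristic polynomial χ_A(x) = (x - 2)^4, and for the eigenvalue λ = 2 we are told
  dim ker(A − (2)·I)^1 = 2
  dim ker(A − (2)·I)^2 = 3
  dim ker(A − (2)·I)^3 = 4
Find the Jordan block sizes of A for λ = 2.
Block sizes for λ = 2: [3, 1]

From the dimensions of kernels of powers, the number of Jordan blocks of size at least j is d_j − d_{j−1} where d_j = dim ker(N^j) (with d_0 = 0). Computing the differences gives [2, 1, 1].
The number of blocks of size exactly k is (#blocks of size ≥ k) − (#blocks of size ≥ k + 1), so the partition is: 1 block(s) of size 1, 1 block(s) of size 3.
In nonincreasing order the block sizes are [3, 1].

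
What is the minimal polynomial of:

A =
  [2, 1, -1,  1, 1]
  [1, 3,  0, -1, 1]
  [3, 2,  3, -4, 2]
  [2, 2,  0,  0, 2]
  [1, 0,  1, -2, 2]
x^3 - 6*x^2 + 12*x - 8

The characteristic polynomial is χ_A(x) = (x - 2)^5, so the eigenvalues are known. The minimal polynomial is
  m_A(x) = Π_λ (x − λ)^{k_λ}
where k_λ is the size of the *largest* Jordan block for λ (equivalently, the smallest k with (A − λI)^k v = 0 for every generalised eigenvector v of λ).

  λ = 2: largest Jordan block has size 3, contributing (x − 2)^3

So m_A(x) = (x - 2)^3 = x^3 - 6*x^2 + 12*x - 8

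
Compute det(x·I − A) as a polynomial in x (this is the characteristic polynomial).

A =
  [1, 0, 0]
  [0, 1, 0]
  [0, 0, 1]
x^3 - 3*x^2 + 3*x - 1

Expanding det(x·I − A) (e.g. by cofactor expansion or by noting that A is similar to its Jordan form J, which has the same characteristic polynomial as A) gives
  χ_A(x) = x^3 - 3*x^2 + 3*x - 1
which factors as (x - 1)^3. The eigenvalues (with algebraic multiplicities) are λ = 1 with multiplicity 3.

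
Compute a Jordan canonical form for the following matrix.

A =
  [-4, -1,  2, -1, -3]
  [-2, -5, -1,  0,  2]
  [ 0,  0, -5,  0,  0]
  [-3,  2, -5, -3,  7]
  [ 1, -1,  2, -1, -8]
J_3(-5) ⊕ J_2(-5)

The characteristic polynomial is
  det(x·I − A) = x^5 + 25*x^4 + 250*x^3 + 1250*x^2 + 3125*x + 3125 = (x + 5)^5

Eigenvalues and multiplicities (the geometric multiplicity of λ is n − rank(A − λI), which equals the number of Jordan blocks for λ):
  λ = -5: algebraic multiplicity = 5, geometric multiplicity = 2

Determining the block sizes for each eigenvalue:
  λ = -5: with am = 5 and gm = 2, the partition is not yet determined (e.g. several partitions of 5 into 2 parts exist). Let N = A − (-5)·I. Computing rank(N^1) = 3, rank(N^2) = 1, rank(N^3) = 0; the number of blocks of size ≥ j is rank(N^{j−1}) − rank(N^j), giving [2, 2, 1]. So we have 1 block(s) of size 3, 1 block(s) of size 2 → block sizes [3, 2]

Assembling the blocks gives a Jordan form
J =
  [-5,  1,  0,  0,  0]
  [ 0, -5,  1,  0,  0]
  [ 0,  0, -5,  0,  0]
  [ 0,  0,  0, -5,  1]
  [ 0,  0,  0,  0, -5]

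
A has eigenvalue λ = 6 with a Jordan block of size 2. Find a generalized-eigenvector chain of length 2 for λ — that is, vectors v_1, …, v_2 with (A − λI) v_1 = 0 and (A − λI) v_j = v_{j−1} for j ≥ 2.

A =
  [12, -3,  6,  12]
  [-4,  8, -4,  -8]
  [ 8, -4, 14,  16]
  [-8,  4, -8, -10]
A Jordan chain for λ = 6 of length 2:
v_1 = (6, -4, 8, -8)ᵀ
v_2 = (1, 0, 0, 0)ᵀ

Let N = A − (6)·I. We want v_2 with N^2 v_2 = 0 but N^1 v_2 ≠ 0; then v_{j-1} := N · v_j for j = 2, …, 2.

Pick v_2 = (1, 0, 0, 0)ᵀ.
Then v_1 = N · v_2 = (6, -4, 8, -8)ᵀ.

Sanity check: (A − (6)·I) v_1 = (0, 0, 0, 0)ᵀ = 0. ✓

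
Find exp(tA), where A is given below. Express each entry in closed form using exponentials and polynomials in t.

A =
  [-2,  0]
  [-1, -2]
e^{tA} =
  [exp(-2*t), 0]
  [-t*exp(-2*t), exp(-2*t)]

Strategy: write A = P · J · P⁻¹ where J is a Jordan canonical form, so e^{tA} = P · e^{tJ} · P⁻¹, and e^{tJ} can be computed block-by-block.

A has Jordan form
J =
  [-2,  1]
  [ 0, -2]
(up to reordering of blocks).

Per-block formulas:
  For a 2×2 Jordan block J_2(-2): exp(t · J_2(-2)) = e^(-2t)·(I + t·N), where N is the 2×2 nilpotent shift.

After assembling e^{tJ} and conjugating by P, we get:

e^{tA} =
  [exp(-2*t), 0]
  [-t*exp(-2*t), exp(-2*t)]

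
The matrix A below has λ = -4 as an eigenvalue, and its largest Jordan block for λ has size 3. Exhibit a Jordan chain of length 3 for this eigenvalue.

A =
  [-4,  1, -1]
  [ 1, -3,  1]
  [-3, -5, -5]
A Jordan chain for λ = -4 of length 3:
v_1 = (4, -2, -2)ᵀ
v_2 = (0, 1, -3)ᵀ
v_3 = (1, 0, 0)ᵀ

Let N = A − (-4)·I. We want v_3 with N^3 v_3 = 0 but N^2 v_3 ≠ 0; then v_{j-1} := N · v_j for j = 3, …, 2.

Pick v_3 = (1, 0, 0)ᵀ.
Then v_2 = N · v_3 = (0, 1, -3)ᵀ.
Then v_1 = N · v_2 = (4, -2, -2)ᵀ.

Sanity check: (A − (-4)·I) v_1 = (0, 0, 0)ᵀ = 0. ✓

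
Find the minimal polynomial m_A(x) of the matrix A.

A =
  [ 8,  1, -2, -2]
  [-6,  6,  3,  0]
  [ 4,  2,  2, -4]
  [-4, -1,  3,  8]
x^3 - 18*x^2 + 108*x - 216

The characteristic polynomial is χ_A(x) = (x - 6)^4, so the eigenvalues are known. The minimal polynomial is
  m_A(x) = Π_λ (x − λ)^{k_λ}
where k_λ is the size of the *largest* Jordan block for λ (equivalently, the smallest k with (A − λI)^k v = 0 for every generalised eigenvector v of λ).

  λ = 6: largest Jordan block has size 3, contributing (x − 6)^3

So m_A(x) = (x - 6)^3 = x^3 - 18*x^2 + 108*x - 216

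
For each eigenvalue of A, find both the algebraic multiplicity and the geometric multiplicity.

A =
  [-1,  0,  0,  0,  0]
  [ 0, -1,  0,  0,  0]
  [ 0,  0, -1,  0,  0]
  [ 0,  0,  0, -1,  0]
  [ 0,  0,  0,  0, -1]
λ = -1: alg = 5, geom = 5

Step 1 — factor the characteristic polynomial to read off the algebraic multiplicities:
  χ_A(x) = (x + 1)^5

Step 2 — compute geometric multiplicities via the rank-nullity identity g(λ) = n − rank(A − λI):
  rank(A − (-1)·I) = 0, so dim ker(A − (-1)·I) = n − 0 = 5

Summary:
  λ = -1: algebraic multiplicity = 5, geometric multiplicity = 5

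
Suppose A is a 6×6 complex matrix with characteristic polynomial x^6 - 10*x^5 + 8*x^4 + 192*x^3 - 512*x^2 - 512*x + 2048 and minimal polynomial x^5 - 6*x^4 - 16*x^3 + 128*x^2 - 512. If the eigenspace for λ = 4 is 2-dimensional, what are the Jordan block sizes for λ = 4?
Block sizes for λ = 4: [3, 1]

Step 1 — from the characteristic polynomial, algebraic multiplicity of λ = 4 is 4. From dim ker(A − (4)·I) = 2, there are exactly 2 Jordan blocks for λ = 4.
Step 2 — from the minimal polynomial, the factor (x − 4)^3 tells us the largest block for λ = 4 has size 3.
Step 3 — with total size 4, 2 blocks, and largest block 3, the block sizes (in nonincreasing order) are [3, 1].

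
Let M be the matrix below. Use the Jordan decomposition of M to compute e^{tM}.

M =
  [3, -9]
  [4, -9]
e^{tM} =
  [6*t*exp(-3*t) + exp(-3*t), -9*t*exp(-3*t)]
  [4*t*exp(-3*t), -6*t*exp(-3*t) + exp(-3*t)]

Strategy: write M = P · J · P⁻¹ where J is a Jordan canonical form, so e^{tM} = P · e^{tJ} · P⁻¹, and e^{tJ} can be computed block-by-block.

M has Jordan form
J =
  [-3,  1]
  [ 0, -3]
(up to reordering of blocks).

Per-block formulas:
  For a 2×2 Jordan block J_2(-3): exp(t · J_2(-3)) = e^(-3t)·(I + t·N), where N is the 2×2 nilpotent shift.

After assembling e^{tJ} and conjugating by P, we get:

e^{tM} =
  [6*t*exp(-3*t) + exp(-3*t), -9*t*exp(-3*t)]
  [4*t*exp(-3*t), -6*t*exp(-3*t) + exp(-3*t)]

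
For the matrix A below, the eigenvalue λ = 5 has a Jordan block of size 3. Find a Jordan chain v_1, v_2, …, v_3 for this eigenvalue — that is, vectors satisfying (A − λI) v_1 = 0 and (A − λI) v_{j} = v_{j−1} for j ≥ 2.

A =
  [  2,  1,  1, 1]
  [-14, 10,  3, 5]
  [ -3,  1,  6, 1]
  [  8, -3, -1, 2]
A Jordan chain for λ = 5 of length 3:
v_1 = (0, 3, 0, -3)ᵀ
v_2 = (-3, -14, -3, 8)ᵀ
v_3 = (1, 0, 0, 0)ᵀ

Let N = A − (5)·I. We want v_3 with N^3 v_3 = 0 but N^2 v_3 ≠ 0; then v_{j-1} := N · v_j for j = 3, …, 2.

Pick v_3 = (1, 0, 0, 0)ᵀ.
Then v_2 = N · v_3 = (-3, -14, -3, 8)ᵀ.
Then v_1 = N · v_2 = (0, 3, 0, -3)ᵀ.

Sanity check: (A − (5)·I) v_1 = (0, 0, 0, 0)ᵀ = 0. ✓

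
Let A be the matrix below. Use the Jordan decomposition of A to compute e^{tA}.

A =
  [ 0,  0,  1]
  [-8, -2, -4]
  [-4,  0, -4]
e^{tA} =
  [2*t*exp(-2*t) + exp(-2*t), 0, t*exp(-2*t)]
  [-8*t*exp(-2*t), exp(-2*t), -4*t*exp(-2*t)]
  [-4*t*exp(-2*t), 0, -2*t*exp(-2*t) + exp(-2*t)]

Strategy: write A = P · J · P⁻¹ where J is a Jordan canonical form, so e^{tA} = P · e^{tJ} · P⁻¹, and e^{tJ} can be computed block-by-block.

A has Jordan form
J =
  [-2,  1,  0]
  [ 0, -2,  0]
  [ 0,  0, -2]
(up to reordering of blocks).

Per-block formulas:
  For a 1×1 block at λ = -2: exp(t · [-2]) = [e^(-2t)].
  For a 2×2 Jordan block J_2(-2): exp(t · J_2(-2)) = e^(-2t)·(I + t·N), where N is the 2×2 nilpotent shift.

After assembling e^{tJ} and conjugating by P, we get:

e^{tA} =
  [2*t*exp(-2*t) + exp(-2*t), 0, t*exp(-2*t)]
  [-8*t*exp(-2*t), exp(-2*t), -4*t*exp(-2*t)]
  [-4*t*exp(-2*t), 0, -2*t*exp(-2*t) + exp(-2*t)]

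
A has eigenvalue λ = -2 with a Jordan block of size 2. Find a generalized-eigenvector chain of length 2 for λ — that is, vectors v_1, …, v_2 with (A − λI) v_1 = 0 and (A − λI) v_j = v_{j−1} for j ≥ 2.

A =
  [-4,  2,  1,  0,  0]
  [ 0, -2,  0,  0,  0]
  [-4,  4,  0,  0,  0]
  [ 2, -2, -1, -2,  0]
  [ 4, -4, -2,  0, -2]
A Jordan chain for λ = -2 of length 2:
v_1 = (-2, 0, -4, 2, 4)ᵀ
v_2 = (1, 0, 0, 0, 0)ᵀ

Let N = A − (-2)·I. We want v_2 with N^2 v_2 = 0 but N^1 v_2 ≠ 0; then v_{j-1} := N · v_j for j = 2, …, 2.

Pick v_2 = (1, 0, 0, 0, 0)ᵀ.
Then v_1 = N · v_2 = (-2, 0, -4, 2, 4)ᵀ.

Sanity check: (A − (-2)·I) v_1 = (0, 0, 0, 0, 0)ᵀ = 0. ✓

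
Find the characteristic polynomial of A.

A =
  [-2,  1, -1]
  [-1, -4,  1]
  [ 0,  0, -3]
x^3 + 9*x^2 + 27*x + 27

Expanding det(x·I − A) (e.g. by cofactor expansion or by noting that A is similar to its Jordan form J, which has the same characteristic polynomial as A) gives
  χ_A(x) = x^3 + 9*x^2 + 27*x + 27
which factors as (x + 3)^3. The eigenvalues (with algebraic multiplicities) are λ = -3 with multiplicity 3.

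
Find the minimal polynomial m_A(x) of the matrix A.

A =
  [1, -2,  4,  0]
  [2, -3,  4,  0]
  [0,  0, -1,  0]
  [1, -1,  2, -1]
x^2 + 2*x + 1

The characteristic polynomial is χ_A(x) = (x + 1)^4, so the eigenvalues are known. The minimal polynomial is
  m_A(x) = Π_λ (x − λ)^{k_λ}
where k_λ is the size of the *largest* Jordan block for λ (equivalently, the smallest k with (A − λI)^k v = 0 for every generalised eigenvector v of λ).

  λ = -1: largest Jordan block has size 2, contributing (x + 1)^2

So m_A(x) = (x + 1)^2 = x^2 + 2*x + 1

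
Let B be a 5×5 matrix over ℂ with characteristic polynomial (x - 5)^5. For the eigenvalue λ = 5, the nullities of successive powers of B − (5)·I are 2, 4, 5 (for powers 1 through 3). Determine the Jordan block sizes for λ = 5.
Block sizes for λ = 5: [3, 2]

From the dimensions of kernels of powers, the number of Jordan blocks of size at least j is d_j − d_{j−1} where d_j = dim ker(N^j) (with d_0 = 0). Computing the differences gives [2, 2, 1].
The number of blocks of size exactly k is (#blocks of size ≥ k) − (#blocks of size ≥ k + 1), so the partition is: 1 block(s) of size 2, 1 block(s) of size 3.
In nonincreasing order the block sizes are [3, 2].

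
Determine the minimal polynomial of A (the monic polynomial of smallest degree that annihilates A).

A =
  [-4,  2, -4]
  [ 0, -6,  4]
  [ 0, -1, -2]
x^2 + 8*x + 16

The characteristic polynomial is χ_A(x) = (x + 4)^3, so the eigenvalues are known. The minimal polynomial is
  m_A(x) = Π_λ (x − λ)^{k_λ}
where k_λ is the size of the *largest* Jordan block for λ (equivalently, the smallest k with (A − λI)^k v = 0 for every generalised eigenvector v of λ).

  λ = -4: largest Jordan block has size 2, contributing (x + 4)^2

So m_A(x) = (x + 4)^2 = x^2 + 8*x + 16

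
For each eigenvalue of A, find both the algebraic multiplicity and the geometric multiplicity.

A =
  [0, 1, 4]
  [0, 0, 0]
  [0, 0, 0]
λ = 0: alg = 3, geom = 2

Step 1 — factor the characteristic polynomial to read off the algebraic multiplicities:
  χ_A(x) = x^3

Step 2 — compute geometric multiplicities via the rank-nullity identity g(λ) = n − rank(A − λI):
  rank(A − (0)·I) = 1, so dim ker(A − (0)·I) = n − 1 = 2

Summary:
  λ = 0: algebraic multiplicity = 3, geometric multiplicity = 2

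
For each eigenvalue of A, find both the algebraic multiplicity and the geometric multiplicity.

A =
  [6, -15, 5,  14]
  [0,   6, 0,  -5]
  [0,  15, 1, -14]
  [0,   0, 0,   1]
λ = 1: alg = 2, geom = 1; λ = 6: alg = 2, geom = 2

Step 1 — factor the characteristic polynomial to read off the algebraic multiplicities:
  χ_A(x) = (x - 6)^2*(x - 1)^2

Step 2 — compute geometric multiplicities via the rank-nullity identity g(λ) = n − rank(A − λI):
  rank(A − (1)·I) = 3, so dim ker(A − (1)·I) = n − 3 = 1
  rank(A − (6)·I) = 2, so dim ker(A − (6)·I) = n − 2 = 2

Summary:
  λ = 1: algebraic multiplicity = 2, geometric multiplicity = 1
  λ = 6: algebraic multiplicity = 2, geometric multiplicity = 2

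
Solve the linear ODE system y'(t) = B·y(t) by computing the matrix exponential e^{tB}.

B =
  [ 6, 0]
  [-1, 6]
e^{tB} =
  [exp(6*t), 0]
  [-t*exp(6*t), exp(6*t)]

Strategy: write B = P · J · P⁻¹ where J is a Jordan canonical form, so e^{tB} = P · e^{tJ} · P⁻¹, and e^{tJ} can be computed block-by-block.

B has Jordan form
J =
  [6, 1]
  [0, 6]
(up to reordering of blocks).

Per-block formulas:
  For a 2×2 Jordan block J_2(6): exp(t · J_2(6)) = e^(6t)·(I + t·N), where N is the 2×2 nilpotent shift.

After assembling e^{tJ} and conjugating by P, we get:

e^{tB} =
  [exp(6*t), 0]
  [-t*exp(6*t), exp(6*t)]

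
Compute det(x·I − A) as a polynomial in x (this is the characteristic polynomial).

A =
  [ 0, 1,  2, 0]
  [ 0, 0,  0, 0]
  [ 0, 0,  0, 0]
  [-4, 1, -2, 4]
x^4 - 4*x^3

Expanding det(x·I − A) (e.g. by cofactor expansion or by noting that A is similar to its Jordan form J, which has the same characteristic polynomial as A) gives
  χ_A(x) = x^4 - 4*x^3
which factors as x^3*(x - 4). The eigenvalues (with algebraic multiplicities) are λ = 0 with multiplicity 3, λ = 4 with multiplicity 1.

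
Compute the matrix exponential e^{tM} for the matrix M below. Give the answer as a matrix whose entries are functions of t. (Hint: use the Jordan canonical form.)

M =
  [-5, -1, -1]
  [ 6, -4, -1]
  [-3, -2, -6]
e^{tM} =
  [-3*t^2*exp(-5*t)/2 + exp(-5*t), t^2*exp(-5*t)/2 - t*exp(-5*t), t^2*exp(-5*t) - t*exp(-5*t)]
  [9*t^2*exp(-5*t)/2 + 6*t*exp(-5*t), -3*t^2*exp(-5*t)/2 + t*exp(-5*t) + exp(-5*t), -3*t^2*exp(-5*t) - t*exp(-5*t)]
  [-9*t^2*exp(-5*t)/2 - 3*t*exp(-5*t), 3*t^2*exp(-5*t)/2 - 2*t*exp(-5*t), 3*t^2*exp(-5*t) - t*exp(-5*t) + exp(-5*t)]

Strategy: write M = P · J · P⁻¹ where J is a Jordan canonical form, so e^{tM} = P · e^{tJ} · P⁻¹, and e^{tJ} can be computed block-by-block.

M has Jordan form
J =
  [-5,  1,  0]
  [ 0, -5,  1]
  [ 0,  0, -5]
(up to reordering of blocks).

Per-block formulas:
  For a 3×3 Jordan block J_3(-5): exp(t · J_3(-5)) = e^(-5t)·(I + t·N + (t^2/2)·N^2), where N is the 3×3 nilpotent shift.

After assembling e^{tJ} and conjugating by P, we get:

e^{tM} =
  [-3*t^2*exp(-5*t)/2 + exp(-5*t), t^2*exp(-5*t)/2 - t*exp(-5*t), t^2*exp(-5*t) - t*exp(-5*t)]
  [9*t^2*exp(-5*t)/2 + 6*t*exp(-5*t), -3*t^2*exp(-5*t)/2 + t*exp(-5*t) + exp(-5*t), -3*t^2*exp(-5*t) - t*exp(-5*t)]
  [-9*t^2*exp(-5*t)/2 - 3*t*exp(-5*t), 3*t^2*exp(-5*t)/2 - 2*t*exp(-5*t), 3*t^2*exp(-5*t) - t*exp(-5*t) + exp(-5*t)]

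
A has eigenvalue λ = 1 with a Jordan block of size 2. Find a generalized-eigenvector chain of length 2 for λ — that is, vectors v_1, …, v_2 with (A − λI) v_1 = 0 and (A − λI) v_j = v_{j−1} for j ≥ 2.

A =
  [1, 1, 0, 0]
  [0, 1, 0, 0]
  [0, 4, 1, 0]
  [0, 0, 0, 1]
A Jordan chain for λ = 1 of length 2:
v_1 = (1, 0, 4, 0)ᵀ
v_2 = (0, 1, 0, 0)ᵀ

Let N = A − (1)·I. We want v_2 with N^2 v_2 = 0 but N^1 v_2 ≠ 0; then v_{j-1} := N · v_j for j = 2, …, 2.

Pick v_2 = (0, 1, 0, 0)ᵀ.
Then v_1 = N · v_2 = (1, 0, 4, 0)ᵀ.

Sanity check: (A − (1)·I) v_1 = (0, 0, 0, 0)ᵀ = 0. ✓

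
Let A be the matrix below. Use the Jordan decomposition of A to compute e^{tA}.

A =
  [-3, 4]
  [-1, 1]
e^{tA} =
  [-2*t*exp(-t) + exp(-t), 4*t*exp(-t)]
  [-t*exp(-t), 2*t*exp(-t) + exp(-t)]

Strategy: write A = P · J · P⁻¹ where J is a Jordan canonical form, so e^{tA} = P · e^{tJ} · P⁻¹, and e^{tJ} can be computed block-by-block.

A has Jordan form
J =
  [-1,  1]
  [ 0, -1]
(up to reordering of blocks).

Per-block formulas:
  For a 2×2 Jordan block J_2(-1): exp(t · J_2(-1)) = e^(-1t)·(I + t·N), where N is the 2×2 nilpotent shift.

After assembling e^{tJ} and conjugating by P, we get:

e^{tA} =
  [-2*t*exp(-t) + exp(-t), 4*t*exp(-t)]
  [-t*exp(-t), 2*t*exp(-t) + exp(-t)]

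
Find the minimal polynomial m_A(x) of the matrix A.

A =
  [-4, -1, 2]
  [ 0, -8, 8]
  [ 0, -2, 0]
x^2 + 8*x + 16

The characteristic polynomial is χ_A(x) = (x + 4)^3, so the eigenvalues are known. The minimal polynomial is
  m_A(x) = Π_λ (x − λ)^{k_λ}
where k_λ is the size of the *largest* Jordan block for λ (equivalently, the smallest k with (A − λI)^k v = 0 for every generalised eigenvector v of λ).

  λ = -4: largest Jordan block has size 2, contributing (x + 4)^2

So m_A(x) = (x + 4)^2 = x^2 + 8*x + 16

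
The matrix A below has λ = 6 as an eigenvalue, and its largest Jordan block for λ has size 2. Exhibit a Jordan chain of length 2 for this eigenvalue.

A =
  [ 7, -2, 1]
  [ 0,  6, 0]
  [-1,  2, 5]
A Jordan chain for λ = 6 of length 2:
v_1 = (1, 0, -1)ᵀ
v_2 = (1, 0, 0)ᵀ

Let N = A − (6)·I. We want v_2 with N^2 v_2 = 0 but N^1 v_2 ≠ 0; then v_{j-1} := N · v_j for j = 2, …, 2.

Pick v_2 = (1, 0, 0)ᵀ.
Then v_1 = N · v_2 = (1, 0, -1)ᵀ.

Sanity check: (A − (6)·I) v_1 = (0, 0, 0)ᵀ = 0. ✓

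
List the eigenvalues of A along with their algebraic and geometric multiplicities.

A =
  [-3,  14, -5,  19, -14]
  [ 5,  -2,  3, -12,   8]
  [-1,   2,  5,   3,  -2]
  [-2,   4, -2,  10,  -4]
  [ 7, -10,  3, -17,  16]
λ = 4: alg = 2, geom = 1; λ = 6: alg = 3, geom = 2

Step 1 — factor the characteristic polynomial to read off the algebraic multiplicities:
  χ_A(x) = (x - 6)^3*(x - 4)^2

Step 2 — compute geometric multiplicities via the rank-nullity identity g(λ) = n − rank(A − λI):
  rank(A − (4)·I) = 4, so dim ker(A − (4)·I) = n − 4 = 1
  rank(A − (6)·I) = 3, so dim ker(A − (6)·I) = n − 3 = 2

Summary:
  λ = 4: algebraic multiplicity = 2, geometric multiplicity = 1
  λ = 6: algebraic multiplicity = 3, geometric multiplicity = 2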